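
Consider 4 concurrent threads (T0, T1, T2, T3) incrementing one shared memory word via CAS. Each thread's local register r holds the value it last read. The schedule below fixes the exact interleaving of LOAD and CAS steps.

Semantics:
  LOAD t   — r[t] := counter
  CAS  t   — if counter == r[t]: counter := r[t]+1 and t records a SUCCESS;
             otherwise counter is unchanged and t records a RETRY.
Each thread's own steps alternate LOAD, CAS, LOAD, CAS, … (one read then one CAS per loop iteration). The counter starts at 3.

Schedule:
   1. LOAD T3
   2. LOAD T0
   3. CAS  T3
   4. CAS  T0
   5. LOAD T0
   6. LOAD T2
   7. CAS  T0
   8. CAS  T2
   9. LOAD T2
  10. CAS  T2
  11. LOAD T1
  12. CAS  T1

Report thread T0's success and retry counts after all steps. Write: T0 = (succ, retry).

#1 T3 reads 3
#2 T0 reads 3
#3 T3 CAS(3→4) writes; counter now 4
#4 T0 CAS(3→4) fails; counter now 4
#5 T0 reads 4
#6 T2 reads 4
#7 T0 CAS(4→5) writes; counter now 5
#8 T2 CAS(4→5) fails; counter now 5
#9 T2 reads 5
#10 T2 CAS(5→6) writes; counter now 6
#11 T1 reads 6
#12 T1 CAS(6→7) writes; counter now 7

T0 = (1, 1)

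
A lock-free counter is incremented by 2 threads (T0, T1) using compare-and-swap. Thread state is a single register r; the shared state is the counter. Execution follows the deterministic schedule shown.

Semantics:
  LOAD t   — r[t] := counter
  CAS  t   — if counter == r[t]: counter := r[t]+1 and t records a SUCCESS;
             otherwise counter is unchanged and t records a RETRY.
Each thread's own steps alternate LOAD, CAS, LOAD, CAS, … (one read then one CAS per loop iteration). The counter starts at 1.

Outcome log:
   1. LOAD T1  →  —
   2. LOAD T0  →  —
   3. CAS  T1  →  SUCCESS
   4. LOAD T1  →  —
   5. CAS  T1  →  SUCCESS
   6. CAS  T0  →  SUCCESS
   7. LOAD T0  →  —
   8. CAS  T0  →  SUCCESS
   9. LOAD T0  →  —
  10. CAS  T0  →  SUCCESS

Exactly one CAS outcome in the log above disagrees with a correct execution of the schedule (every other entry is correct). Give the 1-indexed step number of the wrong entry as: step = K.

Reference trace:
#1 T1 reads 1
#2 T0 reads 1
#3 T1 CAS(1→2) writes; counter now 2
#4 T1 reads 2
#5 T1 CAS(2→3) writes; counter now 3
#6 T0 CAS(1→2) fails; counter now 3
#7 T0 reads 3
#8 T0 CAS(3→4) writes; counter now 4
#9 T0 reads 4
#10 T0 CAS(4→5) writes; counter now 5
Log disagrees first at step 6.

step = 6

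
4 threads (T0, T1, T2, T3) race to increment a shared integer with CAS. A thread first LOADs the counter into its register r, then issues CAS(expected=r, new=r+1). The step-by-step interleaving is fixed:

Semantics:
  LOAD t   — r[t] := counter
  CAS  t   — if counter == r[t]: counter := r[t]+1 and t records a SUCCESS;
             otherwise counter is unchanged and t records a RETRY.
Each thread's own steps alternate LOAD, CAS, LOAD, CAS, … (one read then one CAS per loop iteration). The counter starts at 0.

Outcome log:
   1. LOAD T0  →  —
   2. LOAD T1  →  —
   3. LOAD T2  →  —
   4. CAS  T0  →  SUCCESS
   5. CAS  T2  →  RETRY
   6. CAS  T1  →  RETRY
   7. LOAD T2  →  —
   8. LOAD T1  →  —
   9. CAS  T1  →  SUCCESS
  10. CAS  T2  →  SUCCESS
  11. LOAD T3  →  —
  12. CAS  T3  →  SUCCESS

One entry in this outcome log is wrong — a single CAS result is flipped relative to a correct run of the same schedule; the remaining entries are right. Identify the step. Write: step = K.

step = 10

Correct run:
[1] T0.load  rd  (counter 0, T0.r 0)
[2] T1.load  rd  (counter 0, T1.r 0)
[3] T2.load  rd  (counter 0, T2.r 0)
[4] T0.cas  hit  (counter 1, T0.r 0)
[5] T2.cas  miss  (counter 1, T2.r 0)
[6] T1.cas  miss  (counter 1, T1.r 0)
[7] T2.load  rd  (counter 1, T2.r 1)
[8] T1.load  rd  (counter 1, T1.r 1)
[9] T1.cas  hit  (counter 2, T1.r 1)
[10] T2.cas  miss  (counter 2, T2.r 1)
[11] T3.load  rd  (counter 2, T3.r 2)
[12] T3.cas  hit  (counter 3, T3.r 2)
Flip is step 10.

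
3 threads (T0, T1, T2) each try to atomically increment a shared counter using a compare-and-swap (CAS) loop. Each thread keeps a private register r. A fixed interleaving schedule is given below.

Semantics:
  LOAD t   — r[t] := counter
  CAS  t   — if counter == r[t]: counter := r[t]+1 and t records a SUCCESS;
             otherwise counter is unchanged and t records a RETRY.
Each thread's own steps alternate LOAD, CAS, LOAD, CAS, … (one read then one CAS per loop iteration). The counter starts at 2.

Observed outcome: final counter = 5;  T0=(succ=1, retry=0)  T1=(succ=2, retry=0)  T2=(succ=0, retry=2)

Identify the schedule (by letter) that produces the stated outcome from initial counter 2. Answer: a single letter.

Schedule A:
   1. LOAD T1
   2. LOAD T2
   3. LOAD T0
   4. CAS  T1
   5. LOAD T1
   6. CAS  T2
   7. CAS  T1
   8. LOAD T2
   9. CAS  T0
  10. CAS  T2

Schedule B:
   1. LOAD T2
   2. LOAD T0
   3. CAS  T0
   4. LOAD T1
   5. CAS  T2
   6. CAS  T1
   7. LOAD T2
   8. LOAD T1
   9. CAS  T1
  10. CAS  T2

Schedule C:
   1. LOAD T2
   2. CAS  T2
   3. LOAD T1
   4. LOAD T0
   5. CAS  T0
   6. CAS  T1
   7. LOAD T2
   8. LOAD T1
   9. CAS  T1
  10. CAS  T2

B

Tracing schedule B:
1. LOAD T2 → mem=2 r[T2]=2 [LOAD]
2. LOAD T0 → mem=2 r[T0]=2 [LOAD]
3. CAS T0 → mem=3 r[T0]=2 [OK]
4. LOAD T1 → mem=3 r[T1]=3 [LOAD]
5. CAS T2 → mem=3 r[T2]=2 [RETRY]
6. CAS T1 → mem=4 r[T1]=3 [OK]
7. LOAD T2 → mem=4 r[T2]=4 [LOAD]
8. LOAD T1 → mem=4 r[T1]=4 [LOAD]
9. CAS T1 → mem=5 r[T1]=4 [OK]
10. CAS T2 → mem=5 r[T2]=4 [RETRY]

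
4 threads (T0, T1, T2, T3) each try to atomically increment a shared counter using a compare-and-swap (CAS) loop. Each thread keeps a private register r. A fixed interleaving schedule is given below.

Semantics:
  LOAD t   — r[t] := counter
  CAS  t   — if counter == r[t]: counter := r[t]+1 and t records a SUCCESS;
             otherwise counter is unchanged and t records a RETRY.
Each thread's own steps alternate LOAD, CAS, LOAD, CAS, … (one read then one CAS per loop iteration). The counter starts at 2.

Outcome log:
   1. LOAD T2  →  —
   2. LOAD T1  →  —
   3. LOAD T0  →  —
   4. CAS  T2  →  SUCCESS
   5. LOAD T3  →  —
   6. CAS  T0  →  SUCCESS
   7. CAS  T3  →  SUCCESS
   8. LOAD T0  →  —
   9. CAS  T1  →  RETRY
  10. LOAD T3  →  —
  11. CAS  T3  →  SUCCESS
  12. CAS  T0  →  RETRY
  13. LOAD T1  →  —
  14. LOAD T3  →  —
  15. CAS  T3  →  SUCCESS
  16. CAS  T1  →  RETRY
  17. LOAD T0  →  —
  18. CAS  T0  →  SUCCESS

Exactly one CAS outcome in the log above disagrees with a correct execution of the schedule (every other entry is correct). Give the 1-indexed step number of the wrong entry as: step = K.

Correct run:
#1 T2 reads 2
#2 T1 reads 2
#3 T0 reads 2
#4 T2 CAS(2→3) writes; counter now 3
#5 T3 reads 3
#6 T0 CAS(2→3) fails; counter now 3
#7 T3 CAS(3→4) writes; counter now 4
#8 T0 reads 4
#9 T1 CAS(2→3) fails; counter now 4
#10 T3 reads 4
#11 T3 CAS(4→5) writes; counter now 5
#12 T0 CAS(4→5) fails; counter now 5
#13 T1 reads 5
#14 T3 reads 5
#15 T3 CAS(5→6) writes; counter now 6
#16 T1 CAS(5→6) fails; counter now 6
#17 T0 reads 6
#18 T0 CAS(6→7) writes; counter now 7
Flip is step 6.

step = 6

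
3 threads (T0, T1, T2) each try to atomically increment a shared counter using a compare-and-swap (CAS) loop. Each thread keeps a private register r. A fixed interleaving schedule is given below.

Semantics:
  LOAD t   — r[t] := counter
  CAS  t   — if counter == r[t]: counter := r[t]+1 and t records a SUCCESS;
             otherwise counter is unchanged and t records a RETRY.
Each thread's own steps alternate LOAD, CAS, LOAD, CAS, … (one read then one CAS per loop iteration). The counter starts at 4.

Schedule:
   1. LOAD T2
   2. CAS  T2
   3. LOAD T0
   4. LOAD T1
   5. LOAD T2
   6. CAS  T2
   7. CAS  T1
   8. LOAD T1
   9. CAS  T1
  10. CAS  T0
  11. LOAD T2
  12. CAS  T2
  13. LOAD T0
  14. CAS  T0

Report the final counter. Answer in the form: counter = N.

counter = 9

T2 LOAD — after: cnt=4, r=4 — load
T2 CAS — after: cnt=5, r=4 — ok
T0 LOAD — after: cnt=5, r=5 — load
T1 LOAD — after: cnt=5, r=5 — load
T2 LOAD — after: cnt=5, r=5 — load
T2 CAS — after: cnt=6, r=5 — ok
T1 CAS — after: cnt=6, r=5 — retry
T1 LOAD — after: cnt=6, r=6 — load
T1 CAS — after: cnt=7, r=6 — ok
T0 CAS — after: cnt=7, r=5 — retry
T2 LOAD — after: cnt=7, r=7 — load
T2 CAS — after: cnt=8, r=7 — ok
T0 LOAD — after: cnt=8, r=8 — load
T0 CAS — after: cnt=9, r=8 — ok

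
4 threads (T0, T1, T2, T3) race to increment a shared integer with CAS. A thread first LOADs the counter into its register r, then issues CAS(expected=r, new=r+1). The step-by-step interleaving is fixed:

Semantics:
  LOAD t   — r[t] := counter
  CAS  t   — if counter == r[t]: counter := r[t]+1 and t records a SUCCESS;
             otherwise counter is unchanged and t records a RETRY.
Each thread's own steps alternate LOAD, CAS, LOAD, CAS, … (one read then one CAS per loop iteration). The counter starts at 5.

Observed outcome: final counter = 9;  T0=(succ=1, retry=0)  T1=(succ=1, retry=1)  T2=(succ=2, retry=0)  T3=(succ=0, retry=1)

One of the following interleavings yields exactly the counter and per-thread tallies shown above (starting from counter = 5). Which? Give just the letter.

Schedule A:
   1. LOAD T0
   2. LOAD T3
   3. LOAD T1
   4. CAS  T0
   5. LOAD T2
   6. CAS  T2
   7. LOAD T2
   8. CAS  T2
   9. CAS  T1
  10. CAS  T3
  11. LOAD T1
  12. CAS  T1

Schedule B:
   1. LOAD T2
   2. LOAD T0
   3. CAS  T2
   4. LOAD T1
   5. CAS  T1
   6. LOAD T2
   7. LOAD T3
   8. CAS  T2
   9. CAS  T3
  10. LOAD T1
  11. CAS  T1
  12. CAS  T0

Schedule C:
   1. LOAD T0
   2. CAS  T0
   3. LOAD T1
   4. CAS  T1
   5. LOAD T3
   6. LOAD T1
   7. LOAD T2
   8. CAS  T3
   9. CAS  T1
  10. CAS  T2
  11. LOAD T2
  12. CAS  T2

A

Run A:
[1] T0.load  rd  (counter 5, T0.r 5)
[2] T3.load  rd  (counter 5, T3.r 5)
[3] T1.load  rd  (counter 5, T1.r 5)
[4] T0.cas  hit  (counter 6, T0.r 5)
[5] T2.load  rd  (counter 6, T2.r 6)
[6] T2.cas  hit  (counter 7, T2.r 6)
[7] T2.load  rd  (counter 7, T2.r 7)
[8] T2.cas  hit  (counter 8, T2.r 7)
[9] T1.cas  miss  (counter 8, T1.r 5)
[10] T3.cas  miss  (counter 8, T3.r 5)
[11] T1.load  rd  (counter 8, T1.r 8)
[12] T1.cas  hit  (counter 9, T1.r 8)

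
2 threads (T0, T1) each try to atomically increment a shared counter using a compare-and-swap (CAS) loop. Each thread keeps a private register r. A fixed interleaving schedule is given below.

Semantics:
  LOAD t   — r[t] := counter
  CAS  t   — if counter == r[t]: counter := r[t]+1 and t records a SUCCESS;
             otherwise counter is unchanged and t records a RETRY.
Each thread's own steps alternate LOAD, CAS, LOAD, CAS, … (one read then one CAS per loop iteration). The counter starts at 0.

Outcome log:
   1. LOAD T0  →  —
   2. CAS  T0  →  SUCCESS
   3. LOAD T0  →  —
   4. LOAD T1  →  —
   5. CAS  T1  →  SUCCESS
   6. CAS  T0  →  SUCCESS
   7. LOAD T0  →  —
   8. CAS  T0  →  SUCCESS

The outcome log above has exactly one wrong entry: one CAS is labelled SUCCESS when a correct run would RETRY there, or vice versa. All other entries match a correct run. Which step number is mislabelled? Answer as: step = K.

step = 6

Reference trace:
#1 T0 reads 0
#2 T0 CAS(0→1) writes; counter now 1
#3 T0 reads 1
#4 T1 reads 1
#5 T1 CAS(1→2) writes; counter now 2
#6 T0 CAS(1→2) fails; counter now 2
#7 T0 reads 2
#8 T0 CAS(2→3) writes; counter now 3
Flip is step 6.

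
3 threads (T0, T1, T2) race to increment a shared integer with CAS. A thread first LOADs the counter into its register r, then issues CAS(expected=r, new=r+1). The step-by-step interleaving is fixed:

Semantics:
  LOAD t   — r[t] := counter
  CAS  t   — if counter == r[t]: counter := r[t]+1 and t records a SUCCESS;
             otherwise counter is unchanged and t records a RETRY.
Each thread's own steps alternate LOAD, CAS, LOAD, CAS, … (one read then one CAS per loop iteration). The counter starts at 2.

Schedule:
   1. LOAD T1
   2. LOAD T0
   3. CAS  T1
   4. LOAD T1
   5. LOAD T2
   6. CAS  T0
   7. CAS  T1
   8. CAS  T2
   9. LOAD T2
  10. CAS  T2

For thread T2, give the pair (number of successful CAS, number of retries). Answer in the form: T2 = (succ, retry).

#1 T1 reads 2
#2 T0 reads 2
#3 T1 CAS(2→3) writes; counter now 3
#4 T1 reads 3
#5 T2 reads 3
#6 T0 CAS(2→3) fails; counter now 3
#7 T1 CAS(3→4) writes; counter now 4
#8 T2 CAS(3→4) fails; counter now 4
#9 T2 reads 4
#10 T2 CAS(4→5) writes; counter now 5

T2 = (1, 1)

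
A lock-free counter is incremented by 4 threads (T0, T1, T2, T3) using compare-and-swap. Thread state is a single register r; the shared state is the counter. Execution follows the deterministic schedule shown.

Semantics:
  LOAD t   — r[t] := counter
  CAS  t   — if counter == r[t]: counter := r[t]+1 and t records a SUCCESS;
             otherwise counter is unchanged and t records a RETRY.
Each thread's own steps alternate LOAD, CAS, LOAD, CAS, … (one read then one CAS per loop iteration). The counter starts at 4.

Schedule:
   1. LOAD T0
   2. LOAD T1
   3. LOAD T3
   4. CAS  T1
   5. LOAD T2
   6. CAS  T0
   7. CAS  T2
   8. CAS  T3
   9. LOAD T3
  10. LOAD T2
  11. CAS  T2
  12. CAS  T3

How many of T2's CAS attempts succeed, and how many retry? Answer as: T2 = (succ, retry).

T0 LOAD — after: cnt=4, r=4 — load
T1 LOAD — after: cnt=4, r=4 — load
T3 LOAD — after: cnt=4, r=4 — load
T1 CAS — after: cnt=5, r=4 — ok
T2 LOAD — after: cnt=5, r=5 — load
T0 CAS — after: cnt=5, r=4 — retry
T2 CAS — after: cnt=6, r=5 — ok
T3 CAS — after: cnt=6, r=4 — retry
T3 LOAD — after: cnt=6, r=6 — load
T2 LOAD — after: cnt=6, r=6 — load
T2 CAS — after: cnt=7, r=6 — ok
T3 CAS — after: cnt=7, r=6 — retry

T2 = (2, 0)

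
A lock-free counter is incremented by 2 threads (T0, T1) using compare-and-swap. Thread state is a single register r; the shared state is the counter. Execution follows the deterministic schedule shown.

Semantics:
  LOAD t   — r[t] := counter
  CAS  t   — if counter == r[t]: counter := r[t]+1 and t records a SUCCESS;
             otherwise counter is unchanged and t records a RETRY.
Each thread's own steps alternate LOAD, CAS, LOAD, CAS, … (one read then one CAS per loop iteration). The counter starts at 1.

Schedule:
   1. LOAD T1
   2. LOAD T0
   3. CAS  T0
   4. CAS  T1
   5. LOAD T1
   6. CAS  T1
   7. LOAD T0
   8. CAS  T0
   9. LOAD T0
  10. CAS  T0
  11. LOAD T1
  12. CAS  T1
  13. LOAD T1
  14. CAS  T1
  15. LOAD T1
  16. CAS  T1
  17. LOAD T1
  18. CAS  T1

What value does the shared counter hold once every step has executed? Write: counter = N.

1. LOAD T1 → mem=1 r[T1]=1 [LOAD]
2. LOAD T0 → mem=1 r[T0]=1 [LOAD]
3. CAS T0 → mem=2 r[T0]=1 [OK]
4. CAS T1 → mem=2 r[T1]=1 [RETRY]
5. LOAD T1 → mem=2 r[T1]=2 [LOAD]
6. CAS T1 → mem=3 r[T1]=2 [OK]
7. LOAD T0 → mem=3 r[T0]=3 [LOAD]
8. CAS T0 → mem=4 r[T0]=3 [OK]
9. LOAD T0 → mem=4 r[T0]=4 [LOAD]
10. CAS T0 → mem=5 r[T0]=4 [OK]
11. LOAD T1 → mem=5 r[T1]=5 [LOAD]
12. CAS T1 → mem=6 r[T1]=5 [OK]
13. LOAD T1 → mem=6 r[T1]=6 [LOAD]
14. CAS T1 → mem=7 r[T1]=6 [OK]
15. LOAD T1 → mem=7 r[T1]=7 [LOAD]
16. CAS T1 → mem=8 r[T1]=7 [OK]
17. LOAD T1 → mem=8 r[T1]=8 [LOAD]
18. CAS T1 → mem=9 r[T1]=8 [OK]

counter = 9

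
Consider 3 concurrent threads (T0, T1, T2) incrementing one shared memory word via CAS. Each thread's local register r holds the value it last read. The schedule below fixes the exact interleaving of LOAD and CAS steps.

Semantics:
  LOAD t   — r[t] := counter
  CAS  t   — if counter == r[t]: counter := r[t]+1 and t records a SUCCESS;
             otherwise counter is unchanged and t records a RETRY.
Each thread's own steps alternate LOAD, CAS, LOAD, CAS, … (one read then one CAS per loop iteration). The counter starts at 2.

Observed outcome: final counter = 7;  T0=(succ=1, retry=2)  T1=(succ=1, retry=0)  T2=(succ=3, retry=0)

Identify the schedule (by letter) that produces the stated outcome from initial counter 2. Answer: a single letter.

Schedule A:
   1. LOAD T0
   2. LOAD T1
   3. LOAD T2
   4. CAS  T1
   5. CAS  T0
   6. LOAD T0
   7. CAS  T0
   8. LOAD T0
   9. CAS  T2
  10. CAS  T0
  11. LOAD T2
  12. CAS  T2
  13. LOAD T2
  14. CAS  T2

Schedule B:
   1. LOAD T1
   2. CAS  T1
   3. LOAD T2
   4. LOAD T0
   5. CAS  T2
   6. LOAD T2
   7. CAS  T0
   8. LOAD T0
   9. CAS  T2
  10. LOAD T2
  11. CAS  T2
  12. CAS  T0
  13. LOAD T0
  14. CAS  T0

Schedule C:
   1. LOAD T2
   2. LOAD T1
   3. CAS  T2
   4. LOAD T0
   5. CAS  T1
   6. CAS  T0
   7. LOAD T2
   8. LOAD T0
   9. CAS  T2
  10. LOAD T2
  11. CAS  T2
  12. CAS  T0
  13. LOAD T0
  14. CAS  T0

B

Simulating candidate B:
T1 LOAD — after: cnt=2, r=2 — load
T1 CAS — after: cnt=3, r=2 — ok
T2 LOAD — after: cnt=3, r=3 — load
T0 LOAD — after: cnt=3, r=3 — load
T2 CAS — after: cnt=4, r=3 — ok
T2 LOAD — after: cnt=4, r=4 — load
T0 CAS — after: cnt=4, r=3 — retry
T0 LOAD — after: cnt=4, r=4 — load
T2 CAS — after: cnt=5, r=4 — ok
T2 LOAD — after: cnt=5, r=5 — load
T2 CAS — after: cnt=6, r=5 — ok
T0 CAS — after: cnt=6, r=4 — retry
T0 LOAD — after: cnt=6, r=6 — load
T0 CAS — after: cnt=7, r=6 — ok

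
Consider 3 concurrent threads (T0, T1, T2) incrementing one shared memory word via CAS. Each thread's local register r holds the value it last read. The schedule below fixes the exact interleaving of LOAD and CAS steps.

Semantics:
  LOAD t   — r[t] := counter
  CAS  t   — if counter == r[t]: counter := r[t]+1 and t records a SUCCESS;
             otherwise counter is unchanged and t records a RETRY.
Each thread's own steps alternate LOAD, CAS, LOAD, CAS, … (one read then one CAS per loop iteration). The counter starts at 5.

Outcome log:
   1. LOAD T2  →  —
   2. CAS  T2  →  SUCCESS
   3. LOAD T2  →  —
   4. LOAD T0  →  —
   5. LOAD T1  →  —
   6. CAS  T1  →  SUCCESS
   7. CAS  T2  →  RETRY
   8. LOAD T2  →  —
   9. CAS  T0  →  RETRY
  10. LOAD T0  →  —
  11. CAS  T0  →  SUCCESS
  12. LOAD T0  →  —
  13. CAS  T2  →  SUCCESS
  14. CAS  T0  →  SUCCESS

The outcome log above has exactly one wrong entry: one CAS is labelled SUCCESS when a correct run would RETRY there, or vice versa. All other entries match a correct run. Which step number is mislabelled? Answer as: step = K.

Correct run:
[1] T2.load  rd  (counter 5, T2.r 5)
[2] T2.cas  hit  (counter 6, T2.r 5)
[3] T2.load  rd  (counter 6, T2.r 6)
[4] T0.load  rd  (counter 6, T0.r 6)
[5] T1.load  rd  (counter 6, T1.r 6)
[6] T1.cas  hit  (counter 7, T1.r 6)
[7] T2.cas  miss  (counter 7, T2.r 6)
[8] T2.load  rd  (counter 7, T2.r 7)
[9] T0.cas  miss  (counter 7, T0.r 6)
[10] T0.load  rd  (counter 7, T0.r 7)
[11] T0.cas  hit  (counter 8, T0.r 7)
[12] T0.load  rd  (counter 8, T0.r 8)
[13] T2.cas  miss  (counter 8, T2.r 7)
[14] T0.cas  hit  (counter 9, T0.r 8)
Log disagrees first at step 13.

step = 13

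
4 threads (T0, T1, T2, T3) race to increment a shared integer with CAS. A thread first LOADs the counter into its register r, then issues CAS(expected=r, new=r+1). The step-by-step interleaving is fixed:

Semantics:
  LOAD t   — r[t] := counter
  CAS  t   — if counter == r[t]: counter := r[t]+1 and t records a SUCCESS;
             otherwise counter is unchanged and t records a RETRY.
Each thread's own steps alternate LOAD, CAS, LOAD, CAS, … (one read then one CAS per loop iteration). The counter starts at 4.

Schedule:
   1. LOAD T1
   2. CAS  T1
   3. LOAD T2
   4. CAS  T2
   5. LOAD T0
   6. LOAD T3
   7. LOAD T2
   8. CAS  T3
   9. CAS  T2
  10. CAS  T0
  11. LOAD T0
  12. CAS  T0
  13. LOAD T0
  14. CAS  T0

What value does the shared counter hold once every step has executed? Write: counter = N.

counter = 9

#1 T1 reads 4
#2 T1 CAS(4→5) writes; counter now 5
#3 T2 reads 5
#4 T2 CAS(5→6) writes; counter now 6
#5 T0 reads 6
#6 T3 reads 6
#7 T2 reads 6
#8 T3 CAS(6→7) writes; counter now 7
#9 T2 CAS(6→7) fails; counter now 7
#10 T0 CAS(6→7) fails; counter now 7
#11 T0 reads 7
#12 T0 CAS(7→8) writes; counter now 8
#13 T0 reads 8
#14 T0 CAS(8→9) writes; counter now 9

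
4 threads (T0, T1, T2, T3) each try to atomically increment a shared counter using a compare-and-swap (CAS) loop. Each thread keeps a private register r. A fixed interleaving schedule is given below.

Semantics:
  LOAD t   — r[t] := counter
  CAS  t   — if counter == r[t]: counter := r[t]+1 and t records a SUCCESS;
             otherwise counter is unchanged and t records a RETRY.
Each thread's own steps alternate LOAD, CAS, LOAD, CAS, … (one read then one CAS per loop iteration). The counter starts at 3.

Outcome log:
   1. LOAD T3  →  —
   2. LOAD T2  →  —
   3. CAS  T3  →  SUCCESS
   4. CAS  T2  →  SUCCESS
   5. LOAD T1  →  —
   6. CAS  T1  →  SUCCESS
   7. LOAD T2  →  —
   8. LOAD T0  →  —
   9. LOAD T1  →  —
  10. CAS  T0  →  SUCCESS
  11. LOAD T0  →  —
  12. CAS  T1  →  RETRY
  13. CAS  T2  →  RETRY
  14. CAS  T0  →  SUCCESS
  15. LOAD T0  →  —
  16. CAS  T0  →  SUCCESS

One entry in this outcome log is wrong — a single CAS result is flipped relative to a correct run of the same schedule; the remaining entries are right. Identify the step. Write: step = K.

step = 4

Re-executing:
1. LOAD T3 → mem=3 r[T3]=3 [LOAD]
2. LOAD T2 → mem=3 r[T2]=3 [LOAD]
3. CAS T3 → mem=4 r[T3]=3 [OK]
4. CAS T2 → mem=4 r[T2]=3 [RETRY]
5. LOAD T1 → mem=4 r[T1]=4 [LOAD]
6. CAS T1 → mem=5 r[T1]=4 [OK]
7. LOAD T2 → mem=5 r[T2]=5 [LOAD]
8. LOAD T0 → mem=5 r[T0]=5 [LOAD]
9. LOAD T1 → mem=5 r[T1]=5 [LOAD]
10. CAS T0 → mem=6 r[T0]=5 [OK]
11. LOAD T0 → mem=6 r[T0]=6 [LOAD]
12. CAS T1 → mem=6 r[T1]=5 [RETRY]
13. CAS T2 → mem=6 r[T2]=5 [RETRY]
14. CAS T0 → mem=7 r[T0]=6 [OK]
15. LOAD T0 → mem=7 r[T0]=7 [LOAD]
16. CAS T0 → mem=8 r[T0]=7 [OK]
Flip is step 4.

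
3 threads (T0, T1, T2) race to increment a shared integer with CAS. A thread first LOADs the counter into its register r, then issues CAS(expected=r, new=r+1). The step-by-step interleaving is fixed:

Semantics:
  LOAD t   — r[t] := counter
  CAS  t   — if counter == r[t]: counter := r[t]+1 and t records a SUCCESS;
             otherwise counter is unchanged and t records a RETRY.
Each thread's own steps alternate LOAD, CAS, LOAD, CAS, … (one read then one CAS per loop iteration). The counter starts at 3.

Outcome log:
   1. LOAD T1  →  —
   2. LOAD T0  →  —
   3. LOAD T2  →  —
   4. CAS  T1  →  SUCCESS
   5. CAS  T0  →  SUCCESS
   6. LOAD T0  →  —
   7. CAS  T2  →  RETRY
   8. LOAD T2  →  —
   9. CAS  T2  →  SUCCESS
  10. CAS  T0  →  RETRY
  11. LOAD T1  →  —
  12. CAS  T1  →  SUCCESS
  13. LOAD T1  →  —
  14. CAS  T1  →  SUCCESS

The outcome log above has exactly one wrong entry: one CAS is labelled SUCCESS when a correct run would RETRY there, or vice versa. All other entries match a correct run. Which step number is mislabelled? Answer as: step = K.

step = 5

Reference trace:
[1] T1.load  rd  (counter 3, T1.r 3)
[2] T0.load  rd  (counter 3, T0.r 3)
[3] T2.load  rd  (counter 3, T2.r 3)
[4] T1.cas  hit  (counter 4, T1.r 3)
[5] T0.cas  miss  (counter 4, T0.r 3)
[6] T0.load  rd  (counter 4, T0.r 4)
[7] T2.cas  miss  (counter 4, T2.r 3)
[8] T2.load  rd  (counter 4, T2.r 4)
[9] T2.cas  hit  (counter 5, T2.r 4)
[10] T0.cas  miss  (counter 5, T0.r 4)
[11] T1.load  rd  (counter 5, T1.r 5)
[12] T1.cas  hit  (counter 6, T1.r 5)
[13] T1.load  rd  (counter 6, T1.r 6)
[14] T1.cas  hit  (counter 7, T1.r 6)
Flip is step 5.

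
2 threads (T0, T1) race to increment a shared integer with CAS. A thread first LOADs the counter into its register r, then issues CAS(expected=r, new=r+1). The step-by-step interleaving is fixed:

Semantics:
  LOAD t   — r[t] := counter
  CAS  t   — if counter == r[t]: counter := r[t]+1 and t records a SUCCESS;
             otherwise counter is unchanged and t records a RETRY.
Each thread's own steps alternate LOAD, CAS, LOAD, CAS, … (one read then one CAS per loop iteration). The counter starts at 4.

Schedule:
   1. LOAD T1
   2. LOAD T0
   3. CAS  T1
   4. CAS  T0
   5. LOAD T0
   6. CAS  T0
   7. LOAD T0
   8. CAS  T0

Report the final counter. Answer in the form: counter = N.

counter = 7

1. LOAD T1 → mem=4 r[T1]=4 [LOAD]
2. LOAD T0 → mem=4 r[T0]=4 [LOAD]
3. CAS T1 → mem=5 r[T1]=4 [OK]
4. CAS T0 → mem=5 r[T0]=4 [RETRY]
5. LOAD T0 → mem=5 r[T0]=5 [LOAD]
6. CAS T0 → mem=6 r[T0]=5 [OK]
7. LOAD T0 → mem=6 r[T0]=6 [LOAD]
8. CAS T0 → mem=7 r[T0]=6 [OK]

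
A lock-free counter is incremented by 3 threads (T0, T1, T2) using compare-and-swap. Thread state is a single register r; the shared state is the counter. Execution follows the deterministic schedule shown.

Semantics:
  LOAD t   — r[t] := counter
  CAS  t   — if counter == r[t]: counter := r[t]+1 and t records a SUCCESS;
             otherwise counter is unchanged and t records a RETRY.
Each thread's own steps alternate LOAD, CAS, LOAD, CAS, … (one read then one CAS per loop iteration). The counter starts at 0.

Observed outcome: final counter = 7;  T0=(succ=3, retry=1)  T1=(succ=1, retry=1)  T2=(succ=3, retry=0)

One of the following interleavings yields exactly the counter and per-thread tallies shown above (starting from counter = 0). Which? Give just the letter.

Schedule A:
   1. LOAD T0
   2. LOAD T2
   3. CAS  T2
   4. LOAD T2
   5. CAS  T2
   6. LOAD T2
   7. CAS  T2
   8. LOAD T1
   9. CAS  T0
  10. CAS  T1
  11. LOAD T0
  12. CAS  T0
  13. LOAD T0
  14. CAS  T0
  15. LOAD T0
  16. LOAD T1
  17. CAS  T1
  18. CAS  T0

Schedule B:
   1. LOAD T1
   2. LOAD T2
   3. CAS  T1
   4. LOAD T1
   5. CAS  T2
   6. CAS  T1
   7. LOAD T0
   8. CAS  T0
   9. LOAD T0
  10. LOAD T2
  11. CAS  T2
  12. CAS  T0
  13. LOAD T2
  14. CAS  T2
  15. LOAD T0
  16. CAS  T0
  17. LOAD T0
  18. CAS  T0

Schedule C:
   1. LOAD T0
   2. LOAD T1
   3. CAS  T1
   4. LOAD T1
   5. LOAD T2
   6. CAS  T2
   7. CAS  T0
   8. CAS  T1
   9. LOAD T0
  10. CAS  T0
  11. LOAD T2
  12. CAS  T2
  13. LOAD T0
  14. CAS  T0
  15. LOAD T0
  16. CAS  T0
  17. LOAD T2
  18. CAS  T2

C

Run C:
1. LOAD T0 → mem=0 r[T0]=0 [LOAD]
2. LOAD T1 → mem=0 r[T1]=0 [LOAD]
3. CAS T1 → mem=1 r[T1]=0 [OK]
4. LOAD T1 → mem=1 r[T1]=1 [LOAD]
5. LOAD T2 → mem=1 r[T2]=1 [LOAD]
6. CAS T2 → mem=2 r[T2]=1 [OK]
7. CAS T0 → mem=2 r[T0]=0 [RETRY]
8. CAS T1 → mem=2 r[T1]=1 [RETRY]
9. LOAD T0 → mem=2 r[T0]=2 [LOAD]
10. CAS T0 → mem=3 r[T0]=2 [OK]
11. LOAD T2 → mem=3 r[T2]=3 [LOAD]
12. CAS T2 → mem=4 r[T2]=3 [OK]
13. LOAD T0 → mem=4 r[T0]=4 [LOAD]
14. CAS T0 → mem=5 r[T0]=4 [OK]
15. LOAD T0 → mem=5 r[T0]=5 [LOAD]
16. CAS T0 → mem=6 r[T0]=5 [OK]
17. LOAD T2 → mem=6 r[T2]=6 [LOAD]
18. CAS T2 → mem=7 r[T2]=6 [OK]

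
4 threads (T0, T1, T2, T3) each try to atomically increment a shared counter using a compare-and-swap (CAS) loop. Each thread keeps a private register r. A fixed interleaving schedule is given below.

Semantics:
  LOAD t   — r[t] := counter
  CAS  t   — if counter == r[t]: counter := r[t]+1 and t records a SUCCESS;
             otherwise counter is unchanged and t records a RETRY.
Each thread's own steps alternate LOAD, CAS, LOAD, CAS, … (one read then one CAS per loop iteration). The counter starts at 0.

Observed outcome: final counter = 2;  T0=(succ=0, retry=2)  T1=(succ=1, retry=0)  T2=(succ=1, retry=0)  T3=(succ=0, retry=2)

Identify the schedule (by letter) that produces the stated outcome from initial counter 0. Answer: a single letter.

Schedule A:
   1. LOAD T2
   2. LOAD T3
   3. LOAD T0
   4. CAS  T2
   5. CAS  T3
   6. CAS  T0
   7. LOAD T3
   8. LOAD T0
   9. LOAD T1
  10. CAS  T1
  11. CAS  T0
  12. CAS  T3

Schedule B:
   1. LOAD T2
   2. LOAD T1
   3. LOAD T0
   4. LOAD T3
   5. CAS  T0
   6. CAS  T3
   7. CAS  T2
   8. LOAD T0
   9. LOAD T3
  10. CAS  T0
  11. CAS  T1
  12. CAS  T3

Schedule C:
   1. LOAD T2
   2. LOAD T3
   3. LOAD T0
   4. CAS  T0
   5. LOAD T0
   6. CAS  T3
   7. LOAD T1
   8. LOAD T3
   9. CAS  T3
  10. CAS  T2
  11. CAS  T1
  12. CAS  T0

A

Tracing schedule A:
1. LOAD T2 → mem=0 r[T2]=0 [LOAD]
2. LOAD T3 → mem=0 r[T3]=0 [LOAD]
3. LOAD T0 → mem=0 r[T0]=0 [LOAD]
4. CAS T2 → mem=1 r[T2]=0 [OK]
5. CAS T3 → mem=1 r[T3]=0 [RETRY]
6. CAS T0 → mem=1 r[T0]=0 [RETRY]
7. LOAD T3 → mem=1 r[T3]=1 [LOAD]
8. LOAD T0 → mem=1 r[T0]=1 [LOAD]
9. LOAD T1 → mem=1 r[T1]=1 [LOAD]
10. CAS T1 → mem=2 r[T1]=1 [OK]
11. CAS T0 → mem=2 r[T0]=1 [RETRY]
12. CAS T3 → mem=2 r[T3]=1 [RETRY]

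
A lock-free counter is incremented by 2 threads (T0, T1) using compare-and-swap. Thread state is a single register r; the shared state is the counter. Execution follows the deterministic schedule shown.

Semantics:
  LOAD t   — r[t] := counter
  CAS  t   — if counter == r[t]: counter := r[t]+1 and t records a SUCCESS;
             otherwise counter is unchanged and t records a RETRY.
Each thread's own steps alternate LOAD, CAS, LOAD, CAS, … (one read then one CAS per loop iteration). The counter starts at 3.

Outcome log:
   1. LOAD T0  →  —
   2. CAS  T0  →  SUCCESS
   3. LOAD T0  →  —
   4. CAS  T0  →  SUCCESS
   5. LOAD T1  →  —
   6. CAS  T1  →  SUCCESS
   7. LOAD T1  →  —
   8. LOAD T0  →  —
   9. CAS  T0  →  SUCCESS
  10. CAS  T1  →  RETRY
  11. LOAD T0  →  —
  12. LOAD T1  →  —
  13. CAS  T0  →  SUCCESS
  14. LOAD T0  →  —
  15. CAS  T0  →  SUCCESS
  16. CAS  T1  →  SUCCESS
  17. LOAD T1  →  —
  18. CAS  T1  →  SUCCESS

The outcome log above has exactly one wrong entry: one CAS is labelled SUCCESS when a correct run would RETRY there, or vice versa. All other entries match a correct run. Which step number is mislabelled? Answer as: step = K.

step = 16

Re-executing:
T0 LOAD — after: cnt=3, r=3 — load
T0 CAS — after: cnt=4, r=3 — ok
T0 LOAD — after: cnt=4, r=4 — load
T0 CAS — after: cnt=5, r=4 — ok
T1 LOAD — after: cnt=5, r=5 — load
T1 CAS — after: cnt=6, r=5 — ok
T1 LOAD — after: cnt=6, r=6 — load
T0 LOAD — after: cnt=6, r=6 — load
T0 CAS — after: cnt=7, r=6 — ok
T1 CAS — after: cnt=7, r=6 — retry
T0 LOAD — after: cnt=7, r=7 — load
T1 LOAD — after: cnt=7, r=7 — load
T0 CAS — after: cnt=8, r=7 — ok
T0 LOAD — after: cnt=8, r=8 — load
T0 CAS — after: cnt=9, r=8 — ok
T1 CAS — after: cnt=9, r=7 — retry
T1 LOAD — after: cnt=9, r=9 — load
T1 CAS — after: cnt=10, r=9 — ok
Mismatch at 16.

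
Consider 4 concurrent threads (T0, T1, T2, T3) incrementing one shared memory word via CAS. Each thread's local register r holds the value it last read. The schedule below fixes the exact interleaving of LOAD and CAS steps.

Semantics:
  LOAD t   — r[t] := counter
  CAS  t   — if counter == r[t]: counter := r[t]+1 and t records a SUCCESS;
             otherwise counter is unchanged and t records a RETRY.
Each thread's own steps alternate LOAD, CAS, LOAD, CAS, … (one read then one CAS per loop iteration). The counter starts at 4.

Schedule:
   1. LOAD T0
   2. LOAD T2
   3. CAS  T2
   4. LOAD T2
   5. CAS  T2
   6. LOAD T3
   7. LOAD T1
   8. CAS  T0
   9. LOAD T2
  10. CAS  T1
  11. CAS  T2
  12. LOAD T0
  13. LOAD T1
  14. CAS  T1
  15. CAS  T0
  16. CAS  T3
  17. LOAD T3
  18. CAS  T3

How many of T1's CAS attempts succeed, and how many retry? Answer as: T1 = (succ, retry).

T1 = (2, 0)

   1) LOAD T0:  M=4  r_T0=4
   2) LOAD T2:  M=4  r_T2=4
   3) CAS  T2:  M=5  r_T2=4 ✓
   4) LOAD T2:  M=5  r_T2=5
   5) CAS  T2:  M=6  r_T2=5 ✓
   6) LOAD T3:  M=6  r_T3=6
   7) LOAD T1:  M=6  r_T1=6
   8) CAS  T0:  M=6  r_T0=4 ✗
   9) LOAD T2:  M=6  r_T2=6
  10) CAS  T1:  M=7  r_T1=6 ✓
  11) CAS  T2:  M=7  r_T2=6 ✗
  12) LOAD T0:  M=7  r_T0=7
  13) LOAD T1:  M=7  r_T1=7
  14) CAS  T1:  M=8  r_T1=7 ✓
  15) CAS  T0:  M=8  r_T0=7 ✗
  16) CAS  T3:  M=8  r_T3=6 ✗
  17) LOAD T3:  M=8  r_T3=8
  18) CAS  T3:  M=9  r_T3=8 ✓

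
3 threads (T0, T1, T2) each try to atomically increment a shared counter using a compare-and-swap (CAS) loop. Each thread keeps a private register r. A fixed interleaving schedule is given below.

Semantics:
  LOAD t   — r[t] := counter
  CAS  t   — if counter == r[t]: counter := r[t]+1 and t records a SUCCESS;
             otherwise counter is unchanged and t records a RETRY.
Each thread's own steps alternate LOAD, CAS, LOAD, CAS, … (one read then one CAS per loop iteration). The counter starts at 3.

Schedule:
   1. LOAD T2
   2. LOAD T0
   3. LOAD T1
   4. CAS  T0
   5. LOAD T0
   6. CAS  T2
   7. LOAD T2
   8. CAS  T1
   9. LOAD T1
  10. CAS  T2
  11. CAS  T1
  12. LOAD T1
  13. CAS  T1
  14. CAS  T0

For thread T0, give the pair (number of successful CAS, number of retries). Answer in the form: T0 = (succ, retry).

1. LOAD T2 → mem=3 r[T2]=3 [LOAD]
2. LOAD T0 → mem=3 r[T0]=3 [LOAD]
3. LOAD T1 → mem=3 r[T1]=3 [LOAD]
4. CAS T0 → mem=4 r[T0]=3 [OK]
5. LOAD T0 → mem=4 r[T0]=4 [LOAD]
6. CAS T2 → mem=4 r[T2]=3 [RETRY]
7. LOAD T2 → mem=4 r[T2]=4 [LOAD]
8. CAS T1 → mem=4 r[T1]=3 [RETRY]
9. LOAD T1 → mem=4 r[T1]=4 [LOAD]
10. CAS T2 → mem=5 r[T2]=4 [OK]
11. CAS T1 → mem=5 r[T1]=4 [RETRY]
12. LOAD T1 → mem=5 r[T1]=5 [LOAD]
13. CAS T1 → mem=6 r[T1]=5 [OK]
14. CAS T0 → mem=6 r[T0]=4 [RETRY]

T0 = (1, 1)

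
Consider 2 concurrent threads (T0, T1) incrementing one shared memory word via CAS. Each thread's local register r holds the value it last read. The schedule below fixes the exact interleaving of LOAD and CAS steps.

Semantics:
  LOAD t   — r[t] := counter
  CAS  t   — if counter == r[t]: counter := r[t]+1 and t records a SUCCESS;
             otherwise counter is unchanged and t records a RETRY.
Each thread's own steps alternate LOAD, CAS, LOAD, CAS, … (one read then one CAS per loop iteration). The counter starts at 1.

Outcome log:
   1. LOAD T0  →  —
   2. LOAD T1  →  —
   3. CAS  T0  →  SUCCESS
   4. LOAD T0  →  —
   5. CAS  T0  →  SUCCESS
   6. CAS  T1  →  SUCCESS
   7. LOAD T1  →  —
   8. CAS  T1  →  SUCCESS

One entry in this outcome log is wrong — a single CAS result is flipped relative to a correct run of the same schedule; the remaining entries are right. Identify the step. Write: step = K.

Reference trace:
#1 T0 reads 1
#2 T1 reads 1
#3 T0 CAS(1→2) writes; counter now 2
#4 T0 reads 2
#5 T0 CAS(2→3) writes; counter now 3
#6 T1 CAS(1→2) fails; counter now 3
#7 T1 reads 3
#8 T1 CAS(3→4) writes; counter now 4
Flip is step 6.

step = 6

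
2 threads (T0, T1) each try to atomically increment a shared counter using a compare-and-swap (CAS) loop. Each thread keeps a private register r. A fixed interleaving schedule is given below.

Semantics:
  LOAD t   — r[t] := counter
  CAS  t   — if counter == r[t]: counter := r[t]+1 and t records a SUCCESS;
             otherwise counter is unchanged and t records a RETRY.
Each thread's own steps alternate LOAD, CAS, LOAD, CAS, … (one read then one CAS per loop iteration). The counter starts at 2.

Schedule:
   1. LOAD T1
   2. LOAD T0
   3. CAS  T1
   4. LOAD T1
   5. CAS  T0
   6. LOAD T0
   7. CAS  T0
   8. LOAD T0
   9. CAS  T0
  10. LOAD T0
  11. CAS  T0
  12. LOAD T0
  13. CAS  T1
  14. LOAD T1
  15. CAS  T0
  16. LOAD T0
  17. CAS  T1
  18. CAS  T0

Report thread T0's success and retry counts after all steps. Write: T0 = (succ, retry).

#1 T1 reads 2
#2 T0 reads 2
#3 T1 CAS(2→3) writes; counter now 3
#4 T1 reads 3
#5 T0 CAS(2→3) fails; counter now 3
#6 T0 reads 3
#7 T0 CAS(3→4) writes; counter now 4
#8 T0 reads 4
#9 T0 CAS(4→5) writes; counter now 5
#10 T0 reads 5
#11 T0 CAS(5→6) writes; counter now 6
#12 T0 reads 6
#13 T1 CAS(3→4) fails; counter now 6
#14 T1 reads 6
#15 T0 CAS(6→7) writes; counter now 7
#16 T0 reads 7
#17 T1 CAS(6→7) fails; counter now 7
#18 T0 CAS(7→8) writes; counter now 8

T0 = (5, 1)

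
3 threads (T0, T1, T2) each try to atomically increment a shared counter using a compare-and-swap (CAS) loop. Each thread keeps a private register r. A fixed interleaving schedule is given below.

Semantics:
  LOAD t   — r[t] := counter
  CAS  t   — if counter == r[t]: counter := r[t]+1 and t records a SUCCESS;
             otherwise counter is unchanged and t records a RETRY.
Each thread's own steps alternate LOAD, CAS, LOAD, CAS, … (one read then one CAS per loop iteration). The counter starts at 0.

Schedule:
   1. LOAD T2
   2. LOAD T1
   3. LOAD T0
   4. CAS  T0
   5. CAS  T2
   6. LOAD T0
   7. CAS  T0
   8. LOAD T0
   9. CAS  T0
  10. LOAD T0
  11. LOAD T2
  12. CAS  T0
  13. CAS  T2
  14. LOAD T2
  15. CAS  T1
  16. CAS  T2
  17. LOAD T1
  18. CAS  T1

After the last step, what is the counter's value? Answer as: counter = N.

counter = 6

[1] T2.load  rd  (counter 0, T2.r 0)
[2] T1.load  rd  (counter 0, T1.r 0)
[3] T0.load  rd  (counter 0, T0.r 0)
[4] T0.cas  hit  (counter 1, T0.r 0)
[5] T2.cas  miss  (counter 1, T2.r 0)
[6] T0.load  rd  (counter 1, T0.r 1)
[7] T0.cas  hit  (counter 2, T0.r 1)
[8] T0.load  rd  (counter 2, T0.r 2)
[9] T0.cas  hit  (counter 3, T0.r 2)
[10] T0.load  rd  (counter 3, T0.r 3)
[11] T2.load  rd  (counter 3, T2.r 3)
[12] T0.cas  hit  (counter 4, T0.r 3)
[13] T2.cas  miss  (counter 4, T2.r 3)
[14] T2.load  rd  (counter 4, T2.r 4)
[15] T1.cas  miss  (counter 4, T1.r 0)
[16] T2.cas  hit  (counter 5, T2.r 4)
[17] T1.load  rd  (counter 5, T1.r 5)
[18] T1.cas  hit  (counter 6, T1.r 5)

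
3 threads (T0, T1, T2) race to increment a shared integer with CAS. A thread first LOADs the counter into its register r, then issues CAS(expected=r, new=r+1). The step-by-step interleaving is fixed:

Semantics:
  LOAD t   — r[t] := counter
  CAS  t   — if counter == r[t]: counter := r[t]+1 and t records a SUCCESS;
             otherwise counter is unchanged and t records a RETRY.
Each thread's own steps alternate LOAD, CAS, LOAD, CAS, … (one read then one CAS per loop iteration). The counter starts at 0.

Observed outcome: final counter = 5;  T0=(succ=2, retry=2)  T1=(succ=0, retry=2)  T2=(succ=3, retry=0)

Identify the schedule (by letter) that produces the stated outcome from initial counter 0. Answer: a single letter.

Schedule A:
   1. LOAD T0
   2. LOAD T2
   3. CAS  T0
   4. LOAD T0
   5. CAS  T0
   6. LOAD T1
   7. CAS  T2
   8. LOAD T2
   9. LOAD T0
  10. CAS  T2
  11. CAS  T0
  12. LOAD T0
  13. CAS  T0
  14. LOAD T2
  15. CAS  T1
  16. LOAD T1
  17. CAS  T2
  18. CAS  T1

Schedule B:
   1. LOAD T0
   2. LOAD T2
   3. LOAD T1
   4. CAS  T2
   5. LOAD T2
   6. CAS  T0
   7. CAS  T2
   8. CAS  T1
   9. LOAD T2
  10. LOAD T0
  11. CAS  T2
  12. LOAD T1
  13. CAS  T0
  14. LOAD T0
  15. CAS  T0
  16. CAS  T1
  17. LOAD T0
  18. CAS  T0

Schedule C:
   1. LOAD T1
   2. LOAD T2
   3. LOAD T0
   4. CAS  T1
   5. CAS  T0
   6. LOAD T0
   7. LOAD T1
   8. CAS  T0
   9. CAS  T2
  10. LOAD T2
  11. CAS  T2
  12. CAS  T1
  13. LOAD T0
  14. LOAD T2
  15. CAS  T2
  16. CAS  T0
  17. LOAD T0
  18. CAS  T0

B

Simulating candidate B:
step 1: T0 LOAD ⇒ load; ctr=0 reg=0
step 2: T2 LOAD ⇒ load; ctr=0 reg=0
step 3: T1 LOAD ⇒ load; ctr=0 reg=0
step 4: T2 CAS ⇒ ok; ctr=1 reg=0
step 5: T2 LOAD ⇒ load; ctr=1 reg=1
step 6: T0 CAS ⇒ retry; ctr=1 reg=0
step 7: T2 CAS ⇒ ok; ctr=2 reg=1
step 8: T1 CAS ⇒ retry; ctr=2 reg=0
step 9: T2 LOAD ⇒ load; ctr=2 reg=2
step 10: T0 LOAD ⇒ load; ctr=2 reg=2
step 11: T2 CAS ⇒ ok; ctr=3 reg=2
step 12: T1 LOAD ⇒ load; ctr=3 reg=3
step 13: T0 CAS ⇒ retry; ctr=3 reg=2
step 14: T0 LOAD ⇒ load; ctr=3 reg=3
step 15: T0 CAS ⇒ ok; ctr=4 reg=3
step 16: T1 CAS ⇒ retry; ctr=4 reg=3
step 17: T0 LOAD ⇒ load; ctr=4 reg=4
step 18: T0 CAS ⇒ ok; ctr=5 reg=4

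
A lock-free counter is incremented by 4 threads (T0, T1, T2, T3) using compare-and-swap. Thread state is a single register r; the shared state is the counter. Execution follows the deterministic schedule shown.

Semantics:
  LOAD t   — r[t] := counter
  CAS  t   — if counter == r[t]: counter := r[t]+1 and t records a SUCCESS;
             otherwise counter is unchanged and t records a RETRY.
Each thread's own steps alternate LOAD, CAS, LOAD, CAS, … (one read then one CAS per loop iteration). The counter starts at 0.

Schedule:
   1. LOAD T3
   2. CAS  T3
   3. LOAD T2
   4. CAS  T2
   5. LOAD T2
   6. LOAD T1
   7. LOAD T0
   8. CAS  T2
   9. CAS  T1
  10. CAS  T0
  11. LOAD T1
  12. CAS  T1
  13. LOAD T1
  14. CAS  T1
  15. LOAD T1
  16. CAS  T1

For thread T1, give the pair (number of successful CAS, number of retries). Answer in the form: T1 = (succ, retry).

1. LOAD T3 → mem=0 r[T3]=0 [LOAD]
2. CAS T3 → mem=1 r[T3]=0 [OK]
3. LOAD T2 → mem=1 r[T2]=1 [LOAD]
4. CAS T2 → mem=2 r[T2]=1 [OK]
5. LOAD T2 → mem=2 r[T2]=2 [LOAD]
6. LOAD T1 → mem=2 r[T1]=2 [LOAD]
7. LOAD T0 → mem=2 r[T0]=2 [LOAD]
8. CAS T2 → mem=3 r[T2]=2 [OK]
9. CAS T1 → mem=3 r[T1]=2 [RETRY]
10. CAS T0 → mem=3 r[T0]=2 [RETRY]
11. LOAD T1 → mem=3 r[T1]=3 [LOAD]
12. CAS T1 → mem=4 r[T1]=3 [OK]
13. LOAD T1 → mem=4 r[T1]=4 [LOAD]
14. CAS T1 → mem=5 r[T1]=4 [OK]
15. LOAD T1 → mem=5 r[T1]=5 [LOAD]
16. CAS T1 → mem=6 r[T1]=5 [OK]

T1 = (3, 1)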